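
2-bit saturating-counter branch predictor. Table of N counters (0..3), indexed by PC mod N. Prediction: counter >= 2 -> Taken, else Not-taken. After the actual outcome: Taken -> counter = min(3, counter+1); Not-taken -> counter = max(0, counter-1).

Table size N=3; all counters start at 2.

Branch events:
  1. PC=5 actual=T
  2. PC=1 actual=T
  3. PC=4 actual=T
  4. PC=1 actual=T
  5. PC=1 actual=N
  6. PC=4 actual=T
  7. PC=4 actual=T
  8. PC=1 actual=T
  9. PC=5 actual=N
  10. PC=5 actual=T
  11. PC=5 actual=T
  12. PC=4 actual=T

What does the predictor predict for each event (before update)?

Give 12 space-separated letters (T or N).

Ev 1: PC=5 idx=2 pred=T actual=T -> ctr[2]=3
Ev 2: PC=1 idx=1 pred=T actual=T -> ctr[1]=3
Ev 3: PC=4 idx=1 pred=T actual=T -> ctr[1]=3
Ev 4: PC=1 idx=1 pred=T actual=T -> ctr[1]=3
Ev 5: PC=1 idx=1 pred=T actual=N -> ctr[1]=2
Ev 6: PC=4 idx=1 pred=T actual=T -> ctr[1]=3
Ev 7: PC=4 idx=1 pred=T actual=T -> ctr[1]=3
Ev 8: PC=1 idx=1 pred=T actual=T -> ctr[1]=3
Ev 9: PC=5 idx=2 pred=T actual=N -> ctr[2]=2
Ev 10: PC=5 idx=2 pred=T actual=T -> ctr[2]=3
Ev 11: PC=5 idx=2 pred=T actual=T -> ctr[2]=3
Ev 12: PC=4 idx=1 pred=T actual=T -> ctr[1]=3

Answer: T T T T T T T T T T T T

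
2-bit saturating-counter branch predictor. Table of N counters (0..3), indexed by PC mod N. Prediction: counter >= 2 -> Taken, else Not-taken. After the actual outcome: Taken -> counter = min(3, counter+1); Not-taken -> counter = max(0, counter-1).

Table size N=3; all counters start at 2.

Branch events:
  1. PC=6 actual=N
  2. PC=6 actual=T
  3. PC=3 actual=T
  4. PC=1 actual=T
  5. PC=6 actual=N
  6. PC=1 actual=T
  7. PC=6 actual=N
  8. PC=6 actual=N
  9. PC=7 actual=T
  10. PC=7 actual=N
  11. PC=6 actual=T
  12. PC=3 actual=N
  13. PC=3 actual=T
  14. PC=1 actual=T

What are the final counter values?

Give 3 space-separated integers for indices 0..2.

Answer: 1 3 2

Derivation:
Ev 1: PC=6 idx=0 pred=T actual=N -> ctr[0]=1
Ev 2: PC=6 idx=0 pred=N actual=T -> ctr[0]=2
Ev 3: PC=3 idx=0 pred=T actual=T -> ctr[0]=3
Ev 4: PC=1 idx=1 pred=T actual=T -> ctr[1]=3
Ev 5: PC=6 idx=0 pred=T actual=N -> ctr[0]=2
Ev 6: PC=1 idx=1 pred=T actual=T -> ctr[1]=3
Ev 7: PC=6 idx=0 pred=T actual=N -> ctr[0]=1
Ev 8: PC=6 idx=0 pred=N actual=N -> ctr[0]=0
Ev 9: PC=7 idx=1 pred=T actual=T -> ctr[1]=3
Ev 10: PC=7 idx=1 pred=T actual=N -> ctr[1]=2
Ev 11: PC=6 idx=0 pred=N actual=T -> ctr[0]=1
Ev 12: PC=3 idx=0 pred=N actual=N -> ctr[0]=0
Ev 13: PC=3 idx=0 pred=N actual=T -> ctr[0]=1
Ev 14: PC=1 idx=1 pred=T actual=T -> ctr[1]=3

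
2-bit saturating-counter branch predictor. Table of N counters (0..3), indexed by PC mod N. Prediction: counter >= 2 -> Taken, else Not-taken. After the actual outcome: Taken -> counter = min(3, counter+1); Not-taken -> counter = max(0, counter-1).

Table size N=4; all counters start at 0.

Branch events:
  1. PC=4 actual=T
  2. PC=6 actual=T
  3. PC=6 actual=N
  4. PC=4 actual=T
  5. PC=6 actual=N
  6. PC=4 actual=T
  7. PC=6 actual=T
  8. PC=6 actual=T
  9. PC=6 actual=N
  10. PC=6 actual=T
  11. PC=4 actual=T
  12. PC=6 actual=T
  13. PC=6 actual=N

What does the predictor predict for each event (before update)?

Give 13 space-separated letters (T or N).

Ev 1: PC=4 idx=0 pred=N actual=T -> ctr[0]=1
Ev 2: PC=6 idx=2 pred=N actual=T -> ctr[2]=1
Ev 3: PC=6 idx=2 pred=N actual=N -> ctr[2]=0
Ev 4: PC=4 idx=0 pred=N actual=T -> ctr[0]=2
Ev 5: PC=6 idx=2 pred=N actual=N -> ctr[2]=0
Ev 6: PC=4 idx=0 pred=T actual=T -> ctr[0]=3
Ev 7: PC=6 idx=2 pred=N actual=T -> ctr[2]=1
Ev 8: PC=6 idx=2 pred=N actual=T -> ctr[2]=2
Ev 9: PC=6 idx=2 pred=T actual=N -> ctr[2]=1
Ev 10: PC=6 idx=2 pred=N actual=T -> ctr[2]=2
Ev 11: PC=4 idx=0 pred=T actual=T -> ctr[0]=3
Ev 12: PC=6 idx=2 pred=T actual=T -> ctr[2]=3
Ev 13: PC=6 idx=2 pred=T actual=N -> ctr[2]=2

Answer: N N N N N T N N T N T T T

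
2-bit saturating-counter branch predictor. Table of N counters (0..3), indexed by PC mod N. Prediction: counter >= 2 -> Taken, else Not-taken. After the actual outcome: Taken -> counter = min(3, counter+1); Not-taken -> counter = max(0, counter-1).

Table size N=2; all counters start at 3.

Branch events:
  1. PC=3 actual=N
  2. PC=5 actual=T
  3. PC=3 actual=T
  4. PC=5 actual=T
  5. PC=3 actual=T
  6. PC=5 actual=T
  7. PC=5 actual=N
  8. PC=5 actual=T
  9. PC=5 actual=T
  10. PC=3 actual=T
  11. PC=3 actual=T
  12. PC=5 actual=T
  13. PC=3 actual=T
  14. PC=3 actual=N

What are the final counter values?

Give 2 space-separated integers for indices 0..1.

Ev 1: PC=3 idx=1 pred=T actual=N -> ctr[1]=2
Ev 2: PC=5 idx=1 pred=T actual=T -> ctr[1]=3
Ev 3: PC=3 idx=1 pred=T actual=T -> ctr[1]=3
Ev 4: PC=5 idx=1 pred=T actual=T -> ctr[1]=3
Ev 5: PC=3 idx=1 pred=T actual=T -> ctr[1]=3
Ev 6: PC=5 idx=1 pred=T actual=T -> ctr[1]=3
Ev 7: PC=5 idx=1 pred=T actual=N -> ctr[1]=2
Ev 8: PC=5 idx=1 pred=T actual=T -> ctr[1]=3
Ev 9: PC=5 idx=1 pred=T actual=T -> ctr[1]=3
Ev 10: PC=3 idx=1 pred=T actual=T -> ctr[1]=3
Ev 11: PC=3 idx=1 pred=T actual=T -> ctr[1]=3
Ev 12: PC=5 idx=1 pred=T actual=T -> ctr[1]=3
Ev 13: PC=3 idx=1 pred=T actual=T -> ctr[1]=3
Ev 14: PC=3 idx=1 pred=T actual=N -> ctr[1]=2

Answer: 3 2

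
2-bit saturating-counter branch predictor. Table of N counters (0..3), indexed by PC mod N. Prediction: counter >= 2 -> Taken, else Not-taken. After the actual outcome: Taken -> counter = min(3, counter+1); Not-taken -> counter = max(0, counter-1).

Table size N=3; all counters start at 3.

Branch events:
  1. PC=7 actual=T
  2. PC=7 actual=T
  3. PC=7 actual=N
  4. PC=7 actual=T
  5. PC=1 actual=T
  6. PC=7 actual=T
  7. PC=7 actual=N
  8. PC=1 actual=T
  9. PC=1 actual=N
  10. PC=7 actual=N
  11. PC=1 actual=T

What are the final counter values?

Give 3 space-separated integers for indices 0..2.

Ev 1: PC=7 idx=1 pred=T actual=T -> ctr[1]=3
Ev 2: PC=7 idx=1 pred=T actual=T -> ctr[1]=3
Ev 3: PC=7 idx=1 pred=T actual=N -> ctr[1]=2
Ev 4: PC=7 idx=1 pred=T actual=T -> ctr[1]=3
Ev 5: PC=1 idx=1 pred=T actual=T -> ctr[1]=3
Ev 6: PC=7 idx=1 pred=T actual=T -> ctr[1]=3
Ev 7: PC=7 idx=1 pred=T actual=N -> ctr[1]=2
Ev 8: PC=1 idx=1 pred=T actual=T -> ctr[1]=3
Ev 9: PC=1 idx=1 pred=T actual=N -> ctr[1]=2
Ev 10: PC=7 idx=1 pred=T actual=N -> ctr[1]=1
Ev 11: PC=1 idx=1 pred=N actual=T -> ctr[1]=2

Answer: 3 2 3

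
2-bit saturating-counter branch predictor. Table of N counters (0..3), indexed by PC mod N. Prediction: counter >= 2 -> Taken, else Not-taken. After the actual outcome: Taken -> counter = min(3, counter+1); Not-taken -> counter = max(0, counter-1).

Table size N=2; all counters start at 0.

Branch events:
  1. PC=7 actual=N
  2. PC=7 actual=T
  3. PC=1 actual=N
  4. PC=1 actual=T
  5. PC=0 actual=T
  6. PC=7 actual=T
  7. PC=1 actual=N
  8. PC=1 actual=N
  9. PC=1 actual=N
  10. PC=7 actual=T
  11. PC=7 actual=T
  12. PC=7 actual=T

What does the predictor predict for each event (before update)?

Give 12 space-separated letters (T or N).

Answer: N N N N N N T N N N N T

Derivation:
Ev 1: PC=7 idx=1 pred=N actual=N -> ctr[1]=0
Ev 2: PC=7 idx=1 pred=N actual=T -> ctr[1]=1
Ev 3: PC=1 idx=1 pred=N actual=N -> ctr[1]=0
Ev 4: PC=1 idx=1 pred=N actual=T -> ctr[1]=1
Ev 5: PC=0 idx=0 pred=N actual=T -> ctr[0]=1
Ev 6: PC=7 idx=1 pred=N actual=T -> ctr[1]=2
Ev 7: PC=1 idx=1 pred=T actual=N -> ctr[1]=1
Ev 8: PC=1 idx=1 pred=N actual=N -> ctr[1]=0
Ev 9: PC=1 idx=1 pred=N actual=N -> ctr[1]=0
Ev 10: PC=7 idx=1 pred=N actual=T -> ctr[1]=1
Ev 11: PC=7 idx=1 pred=N actual=T -> ctr[1]=2
Ev 12: PC=7 idx=1 pred=T actual=T -> ctr[1]=3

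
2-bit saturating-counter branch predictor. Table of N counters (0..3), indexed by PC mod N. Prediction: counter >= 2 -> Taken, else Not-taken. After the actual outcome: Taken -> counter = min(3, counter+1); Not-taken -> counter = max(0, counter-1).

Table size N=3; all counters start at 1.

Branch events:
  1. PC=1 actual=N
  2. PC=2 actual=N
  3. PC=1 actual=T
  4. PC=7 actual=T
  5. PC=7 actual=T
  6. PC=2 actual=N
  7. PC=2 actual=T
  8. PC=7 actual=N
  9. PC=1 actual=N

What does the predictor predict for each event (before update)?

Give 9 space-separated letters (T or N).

Answer: N N N N T N N T T

Derivation:
Ev 1: PC=1 idx=1 pred=N actual=N -> ctr[1]=0
Ev 2: PC=2 idx=2 pred=N actual=N -> ctr[2]=0
Ev 3: PC=1 idx=1 pred=N actual=T -> ctr[1]=1
Ev 4: PC=7 idx=1 pred=N actual=T -> ctr[1]=2
Ev 5: PC=7 idx=1 pred=T actual=T -> ctr[1]=3
Ev 6: PC=2 idx=2 pred=N actual=N -> ctr[2]=0
Ev 7: PC=2 idx=2 pred=N actual=T -> ctr[2]=1
Ev 8: PC=7 idx=1 pred=T actual=N -> ctr[1]=2
Ev 9: PC=1 idx=1 pred=T actual=N -> ctr[1]=1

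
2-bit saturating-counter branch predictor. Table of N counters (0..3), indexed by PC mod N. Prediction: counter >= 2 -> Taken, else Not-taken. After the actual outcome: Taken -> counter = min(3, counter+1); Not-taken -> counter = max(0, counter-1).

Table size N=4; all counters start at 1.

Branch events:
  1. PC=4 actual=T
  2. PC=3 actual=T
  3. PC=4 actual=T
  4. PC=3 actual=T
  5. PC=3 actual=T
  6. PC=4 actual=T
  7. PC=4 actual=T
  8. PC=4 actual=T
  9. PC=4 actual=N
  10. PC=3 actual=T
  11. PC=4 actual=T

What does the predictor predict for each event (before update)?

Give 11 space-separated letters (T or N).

Ev 1: PC=4 idx=0 pred=N actual=T -> ctr[0]=2
Ev 2: PC=3 idx=3 pred=N actual=T -> ctr[3]=2
Ev 3: PC=4 idx=0 pred=T actual=T -> ctr[0]=3
Ev 4: PC=3 idx=3 pred=T actual=T -> ctr[3]=3
Ev 5: PC=3 idx=3 pred=T actual=T -> ctr[3]=3
Ev 6: PC=4 idx=0 pred=T actual=T -> ctr[0]=3
Ev 7: PC=4 idx=0 pred=T actual=T -> ctr[0]=3
Ev 8: PC=4 idx=0 pred=T actual=T -> ctr[0]=3
Ev 9: PC=4 idx=0 pred=T actual=N -> ctr[0]=2
Ev 10: PC=3 idx=3 pred=T actual=T -> ctr[3]=3
Ev 11: PC=4 idx=0 pred=T actual=T -> ctr[0]=3

Answer: N N T T T T T T T T T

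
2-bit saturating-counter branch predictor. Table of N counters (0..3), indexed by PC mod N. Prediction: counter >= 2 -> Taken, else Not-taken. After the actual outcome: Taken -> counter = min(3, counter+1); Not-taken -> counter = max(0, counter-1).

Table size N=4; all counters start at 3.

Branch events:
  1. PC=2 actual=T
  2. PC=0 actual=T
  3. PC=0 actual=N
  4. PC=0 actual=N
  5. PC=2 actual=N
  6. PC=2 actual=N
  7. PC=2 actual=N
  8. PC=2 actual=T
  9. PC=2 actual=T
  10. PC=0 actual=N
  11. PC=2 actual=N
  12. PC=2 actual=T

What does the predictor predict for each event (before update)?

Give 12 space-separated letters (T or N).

Ev 1: PC=2 idx=2 pred=T actual=T -> ctr[2]=3
Ev 2: PC=0 idx=0 pred=T actual=T -> ctr[0]=3
Ev 3: PC=0 idx=0 pred=T actual=N -> ctr[0]=2
Ev 4: PC=0 idx=0 pred=T actual=N -> ctr[0]=1
Ev 5: PC=2 idx=2 pred=T actual=N -> ctr[2]=2
Ev 6: PC=2 idx=2 pred=T actual=N -> ctr[2]=1
Ev 7: PC=2 idx=2 pred=N actual=N -> ctr[2]=0
Ev 8: PC=2 idx=2 pred=N actual=T -> ctr[2]=1
Ev 9: PC=2 idx=2 pred=N actual=T -> ctr[2]=2
Ev 10: PC=0 idx=0 pred=N actual=N -> ctr[0]=0
Ev 11: PC=2 idx=2 pred=T actual=N -> ctr[2]=1
Ev 12: PC=2 idx=2 pred=N actual=T -> ctr[2]=2

Answer: T T T T T T N N N N T N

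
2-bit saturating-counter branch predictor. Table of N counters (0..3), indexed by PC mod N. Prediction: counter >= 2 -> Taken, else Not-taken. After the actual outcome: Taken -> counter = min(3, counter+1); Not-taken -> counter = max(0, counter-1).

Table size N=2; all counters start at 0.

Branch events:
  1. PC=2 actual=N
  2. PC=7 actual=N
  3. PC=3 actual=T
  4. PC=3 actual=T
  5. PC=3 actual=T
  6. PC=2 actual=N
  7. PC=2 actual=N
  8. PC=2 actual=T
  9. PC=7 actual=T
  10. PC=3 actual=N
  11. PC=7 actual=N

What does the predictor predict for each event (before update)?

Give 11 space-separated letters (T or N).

Answer: N N N N T N N N T T T

Derivation:
Ev 1: PC=2 idx=0 pred=N actual=N -> ctr[0]=0
Ev 2: PC=7 idx=1 pred=N actual=N -> ctr[1]=0
Ev 3: PC=3 idx=1 pred=N actual=T -> ctr[1]=1
Ev 4: PC=3 idx=1 pred=N actual=T -> ctr[1]=2
Ev 5: PC=3 idx=1 pred=T actual=T -> ctr[1]=3
Ev 6: PC=2 idx=0 pred=N actual=N -> ctr[0]=0
Ev 7: PC=2 idx=0 pred=N actual=N -> ctr[0]=0
Ev 8: PC=2 idx=0 pred=N actual=T -> ctr[0]=1
Ev 9: PC=7 idx=1 pred=T actual=T -> ctr[1]=3
Ev 10: PC=3 idx=1 pred=T actual=N -> ctr[1]=2
Ev 11: PC=7 idx=1 pred=T actual=N -> ctr[1]=1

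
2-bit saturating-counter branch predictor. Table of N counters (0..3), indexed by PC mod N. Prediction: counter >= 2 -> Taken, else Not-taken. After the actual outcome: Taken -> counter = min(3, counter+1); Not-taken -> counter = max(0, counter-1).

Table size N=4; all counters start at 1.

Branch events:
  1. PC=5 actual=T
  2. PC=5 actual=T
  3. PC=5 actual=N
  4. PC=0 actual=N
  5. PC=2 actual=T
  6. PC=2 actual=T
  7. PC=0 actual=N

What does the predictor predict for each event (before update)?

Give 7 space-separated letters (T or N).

Ev 1: PC=5 idx=1 pred=N actual=T -> ctr[1]=2
Ev 2: PC=5 idx=1 pred=T actual=T -> ctr[1]=3
Ev 3: PC=5 idx=1 pred=T actual=N -> ctr[1]=2
Ev 4: PC=0 idx=0 pred=N actual=N -> ctr[0]=0
Ev 5: PC=2 idx=2 pred=N actual=T -> ctr[2]=2
Ev 6: PC=2 idx=2 pred=T actual=T -> ctr[2]=3
Ev 7: PC=0 idx=0 pred=N actual=N -> ctr[0]=0

Answer: N T T N N T N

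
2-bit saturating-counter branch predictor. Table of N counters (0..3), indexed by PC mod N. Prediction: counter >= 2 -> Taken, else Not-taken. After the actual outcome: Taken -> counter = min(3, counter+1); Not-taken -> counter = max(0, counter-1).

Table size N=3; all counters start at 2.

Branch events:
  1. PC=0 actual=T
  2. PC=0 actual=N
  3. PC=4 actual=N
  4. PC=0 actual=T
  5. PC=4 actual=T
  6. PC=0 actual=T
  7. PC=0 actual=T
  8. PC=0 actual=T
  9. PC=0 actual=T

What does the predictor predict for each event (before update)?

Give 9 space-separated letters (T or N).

Answer: T T T T N T T T T

Derivation:
Ev 1: PC=0 idx=0 pred=T actual=T -> ctr[0]=3
Ev 2: PC=0 idx=0 pred=T actual=N -> ctr[0]=2
Ev 3: PC=4 idx=1 pred=T actual=N -> ctr[1]=1
Ev 4: PC=0 idx=0 pred=T actual=T -> ctr[0]=3
Ev 5: PC=4 idx=1 pred=N actual=T -> ctr[1]=2
Ev 6: PC=0 idx=0 pred=T actual=T -> ctr[0]=3
Ev 7: PC=0 idx=0 pred=T actual=T -> ctr[0]=3
Ev 8: PC=0 idx=0 pred=T actual=T -> ctr[0]=3
Ev 9: PC=0 idx=0 pred=T actual=T -> ctr[0]=3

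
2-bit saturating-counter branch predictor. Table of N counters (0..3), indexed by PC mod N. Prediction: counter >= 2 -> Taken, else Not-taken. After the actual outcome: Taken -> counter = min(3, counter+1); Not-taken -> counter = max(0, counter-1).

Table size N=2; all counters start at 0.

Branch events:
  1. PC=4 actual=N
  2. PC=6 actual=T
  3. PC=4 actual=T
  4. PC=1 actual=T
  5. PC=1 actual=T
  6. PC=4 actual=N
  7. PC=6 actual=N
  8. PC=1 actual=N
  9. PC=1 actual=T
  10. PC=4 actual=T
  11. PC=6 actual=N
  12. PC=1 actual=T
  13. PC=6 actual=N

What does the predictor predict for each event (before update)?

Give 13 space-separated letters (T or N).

Ev 1: PC=4 idx=0 pred=N actual=N -> ctr[0]=0
Ev 2: PC=6 idx=0 pred=N actual=T -> ctr[0]=1
Ev 3: PC=4 idx=0 pred=N actual=T -> ctr[0]=2
Ev 4: PC=1 idx=1 pred=N actual=T -> ctr[1]=1
Ev 5: PC=1 idx=1 pred=N actual=T -> ctr[1]=2
Ev 6: PC=4 idx=0 pred=T actual=N -> ctr[0]=1
Ev 7: PC=6 idx=0 pred=N actual=N -> ctr[0]=0
Ev 8: PC=1 idx=1 pred=T actual=N -> ctr[1]=1
Ev 9: PC=1 idx=1 pred=N actual=T -> ctr[1]=2
Ev 10: PC=4 idx=0 pred=N actual=T -> ctr[0]=1
Ev 11: PC=6 idx=0 pred=N actual=N -> ctr[0]=0
Ev 12: PC=1 idx=1 pred=T actual=T -> ctr[1]=3
Ev 13: PC=6 idx=0 pred=N actual=N -> ctr[0]=0

Answer: N N N N N T N T N N N T N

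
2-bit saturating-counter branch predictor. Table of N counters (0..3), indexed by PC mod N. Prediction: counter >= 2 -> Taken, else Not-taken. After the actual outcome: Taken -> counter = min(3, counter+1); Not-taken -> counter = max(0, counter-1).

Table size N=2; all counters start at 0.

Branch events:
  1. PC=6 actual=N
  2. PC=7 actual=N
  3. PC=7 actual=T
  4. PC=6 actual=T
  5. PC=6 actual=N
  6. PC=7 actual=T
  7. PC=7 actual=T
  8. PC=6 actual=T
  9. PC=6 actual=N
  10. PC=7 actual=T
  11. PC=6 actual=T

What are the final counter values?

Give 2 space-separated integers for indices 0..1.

Answer: 1 3

Derivation:
Ev 1: PC=6 idx=0 pred=N actual=N -> ctr[0]=0
Ev 2: PC=7 idx=1 pred=N actual=N -> ctr[1]=0
Ev 3: PC=7 idx=1 pred=N actual=T -> ctr[1]=1
Ev 4: PC=6 idx=0 pred=N actual=T -> ctr[0]=1
Ev 5: PC=6 idx=0 pred=N actual=N -> ctr[0]=0
Ev 6: PC=7 idx=1 pred=N actual=T -> ctr[1]=2
Ev 7: PC=7 idx=1 pred=T actual=T -> ctr[1]=3
Ev 8: PC=6 idx=0 pred=N actual=T -> ctr[0]=1
Ev 9: PC=6 idx=0 pred=N actual=N -> ctr[0]=0
Ev 10: PC=7 idx=1 pred=T actual=T -> ctr[1]=3
Ev 11: PC=6 idx=0 pred=N actual=T -> ctr[0]=1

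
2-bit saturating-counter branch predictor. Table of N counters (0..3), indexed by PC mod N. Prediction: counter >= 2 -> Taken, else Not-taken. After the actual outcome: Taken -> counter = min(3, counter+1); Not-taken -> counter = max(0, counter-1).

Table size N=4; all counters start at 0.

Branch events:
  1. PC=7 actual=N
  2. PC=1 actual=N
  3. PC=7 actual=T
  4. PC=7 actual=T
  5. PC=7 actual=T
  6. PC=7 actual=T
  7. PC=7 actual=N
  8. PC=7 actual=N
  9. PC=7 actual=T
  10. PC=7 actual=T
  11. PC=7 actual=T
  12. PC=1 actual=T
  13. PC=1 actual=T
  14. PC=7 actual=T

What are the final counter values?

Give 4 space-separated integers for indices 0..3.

Ev 1: PC=7 idx=3 pred=N actual=N -> ctr[3]=0
Ev 2: PC=1 idx=1 pred=N actual=N -> ctr[1]=0
Ev 3: PC=7 idx=3 pred=N actual=T -> ctr[3]=1
Ev 4: PC=7 idx=3 pred=N actual=T -> ctr[3]=2
Ev 5: PC=7 idx=3 pred=T actual=T -> ctr[3]=3
Ev 6: PC=7 idx=3 pred=T actual=T -> ctr[3]=3
Ev 7: PC=7 idx=3 pred=T actual=N -> ctr[3]=2
Ev 8: PC=7 idx=3 pred=T actual=N -> ctr[3]=1
Ev 9: PC=7 idx=3 pred=N actual=T -> ctr[3]=2
Ev 10: PC=7 idx=3 pred=T actual=T -> ctr[3]=3
Ev 11: PC=7 idx=3 pred=T actual=T -> ctr[3]=3
Ev 12: PC=1 idx=1 pred=N actual=T -> ctr[1]=1
Ev 13: PC=1 idx=1 pred=N actual=T -> ctr[1]=2
Ev 14: PC=7 idx=3 pred=T actual=T -> ctr[3]=3

Answer: 0 2 0 3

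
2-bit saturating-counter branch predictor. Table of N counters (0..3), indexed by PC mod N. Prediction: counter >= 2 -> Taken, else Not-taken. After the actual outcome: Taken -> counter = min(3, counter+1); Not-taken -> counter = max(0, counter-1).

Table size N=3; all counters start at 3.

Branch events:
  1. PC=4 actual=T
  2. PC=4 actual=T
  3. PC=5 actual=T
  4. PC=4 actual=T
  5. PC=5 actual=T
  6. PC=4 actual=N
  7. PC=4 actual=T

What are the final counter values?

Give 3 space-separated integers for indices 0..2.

Answer: 3 3 3

Derivation:
Ev 1: PC=4 idx=1 pred=T actual=T -> ctr[1]=3
Ev 2: PC=4 idx=1 pred=T actual=T -> ctr[1]=3
Ev 3: PC=5 idx=2 pred=T actual=T -> ctr[2]=3
Ev 4: PC=4 idx=1 pred=T actual=T -> ctr[1]=3
Ev 5: PC=5 idx=2 pred=T actual=T -> ctr[2]=3
Ev 6: PC=4 idx=1 pred=T actual=N -> ctr[1]=2
Ev 7: PC=4 idx=1 pred=T actual=T -> ctr[1]=3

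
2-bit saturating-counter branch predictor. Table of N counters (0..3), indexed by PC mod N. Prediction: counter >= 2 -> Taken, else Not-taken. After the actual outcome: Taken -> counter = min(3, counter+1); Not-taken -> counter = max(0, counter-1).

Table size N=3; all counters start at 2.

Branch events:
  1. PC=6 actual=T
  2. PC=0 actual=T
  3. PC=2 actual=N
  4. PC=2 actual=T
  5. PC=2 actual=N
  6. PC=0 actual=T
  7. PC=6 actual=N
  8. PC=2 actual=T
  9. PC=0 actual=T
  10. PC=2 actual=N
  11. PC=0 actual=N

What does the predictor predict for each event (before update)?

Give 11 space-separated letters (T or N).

Ev 1: PC=6 idx=0 pred=T actual=T -> ctr[0]=3
Ev 2: PC=0 idx=0 pred=T actual=T -> ctr[0]=3
Ev 3: PC=2 idx=2 pred=T actual=N -> ctr[2]=1
Ev 4: PC=2 idx=2 pred=N actual=T -> ctr[2]=2
Ev 5: PC=2 idx=2 pred=T actual=N -> ctr[2]=1
Ev 6: PC=0 idx=0 pred=T actual=T -> ctr[0]=3
Ev 7: PC=6 idx=0 pred=T actual=N -> ctr[0]=2
Ev 8: PC=2 idx=2 pred=N actual=T -> ctr[2]=2
Ev 9: PC=0 idx=0 pred=T actual=T -> ctr[0]=3
Ev 10: PC=2 idx=2 pred=T actual=N -> ctr[2]=1
Ev 11: PC=0 idx=0 pred=T actual=N -> ctr[0]=2

Answer: T T T N T T T N T T T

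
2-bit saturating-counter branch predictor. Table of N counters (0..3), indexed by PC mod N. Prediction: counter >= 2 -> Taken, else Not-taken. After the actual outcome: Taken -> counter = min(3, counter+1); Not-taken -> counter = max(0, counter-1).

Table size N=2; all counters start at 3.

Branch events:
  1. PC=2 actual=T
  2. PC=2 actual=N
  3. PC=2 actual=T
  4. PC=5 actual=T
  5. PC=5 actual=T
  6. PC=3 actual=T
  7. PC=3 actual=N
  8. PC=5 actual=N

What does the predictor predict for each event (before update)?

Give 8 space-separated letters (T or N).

Ev 1: PC=2 idx=0 pred=T actual=T -> ctr[0]=3
Ev 2: PC=2 idx=0 pred=T actual=N -> ctr[0]=2
Ev 3: PC=2 idx=0 pred=T actual=T -> ctr[0]=3
Ev 4: PC=5 idx=1 pred=T actual=T -> ctr[1]=3
Ev 5: PC=5 idx=1 pred=T actual=T -> ctr[1]=3
Ev 6: PC=3 idx=1 pred=T actual=T -> ctr[1]=3
Ev 7: PC=3 idx=1 pred=T actual=N -> ctr[1]=2
Ev 8: PC=5 idx=1 pred=T actual=N -> ctr[1]=1

Answer: T T T T T T T T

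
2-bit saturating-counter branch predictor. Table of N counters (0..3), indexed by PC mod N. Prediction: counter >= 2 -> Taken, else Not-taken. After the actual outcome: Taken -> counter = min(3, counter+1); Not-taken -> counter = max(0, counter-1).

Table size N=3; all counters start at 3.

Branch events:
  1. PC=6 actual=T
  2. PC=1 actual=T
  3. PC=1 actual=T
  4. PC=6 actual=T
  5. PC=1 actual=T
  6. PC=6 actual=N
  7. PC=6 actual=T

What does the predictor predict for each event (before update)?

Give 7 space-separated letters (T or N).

Ev 1: PC=6 idx=0 pred=T actual=T -> ctr[0]=3
Ev 2: PC=1 idx=1 pred=T actual=T -> ctr[1]=3
Ev 3: PC=1 idx=1 pred=T actual=T -> ctr[1]=3
Ev 4: PC=6 idx=0 pred=T actual=T -> ctr[0]=3
Ev 5: PC=1 idx=1 pred=T actual=T -> ctr[1]=3
Ev 6: PC=6 idx=0 pred=T actual=N -> ctr[0]=2
Ev 7: PC=6 idx=0 pred=T actual=T -> ctr[0]=3

Answer: T T T T T T T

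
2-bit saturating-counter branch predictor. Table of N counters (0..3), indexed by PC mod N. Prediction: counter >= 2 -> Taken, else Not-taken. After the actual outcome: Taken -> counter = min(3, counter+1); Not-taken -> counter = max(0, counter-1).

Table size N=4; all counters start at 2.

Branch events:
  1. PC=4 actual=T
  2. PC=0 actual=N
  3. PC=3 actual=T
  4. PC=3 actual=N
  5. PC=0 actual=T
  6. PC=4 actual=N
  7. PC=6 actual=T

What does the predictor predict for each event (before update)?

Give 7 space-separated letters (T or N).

Ev 1: PC=4 idx=0 pred=T actual=T -> ctr[0]=3
Ev 2: PC=0 idx=0 pred=T actual=N -> ctr[0]=2
Ev 3: PC=3 idx=3 pred=T actual=T -> ctr[3]=3
Ev 4: PC=3 idx=3 pred=T actual=N -> ctr[3]=2
Ev 5: PC=0 idx=0 pred=T actual=T -> ctr[0]=3
Ev 6: PC=4 idx=0 pred=T actual=N -> ctr[0]=2
Ev 7: PC=6 idx=2 pred=T actual=T -> ctr[2]=3

Answer: T T T T T T T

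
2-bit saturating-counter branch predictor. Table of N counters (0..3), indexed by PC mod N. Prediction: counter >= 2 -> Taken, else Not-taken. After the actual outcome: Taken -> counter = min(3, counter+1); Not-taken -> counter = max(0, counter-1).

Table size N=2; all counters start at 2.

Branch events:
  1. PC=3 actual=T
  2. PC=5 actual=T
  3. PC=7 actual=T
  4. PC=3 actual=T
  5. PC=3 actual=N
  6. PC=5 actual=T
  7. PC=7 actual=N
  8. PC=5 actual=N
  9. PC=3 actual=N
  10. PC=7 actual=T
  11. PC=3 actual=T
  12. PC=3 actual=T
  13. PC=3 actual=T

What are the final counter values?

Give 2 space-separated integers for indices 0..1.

Ev 1: PC=3 idx=1 pred=T actual=T -> ctr[1]=3
Ev 2: PC=5 idx=1 pred=T actual=T -> ctr[1]=3
Ev 3: PC=7 idx=1 pred=T actual=T -> ctr[1]=3
Ev 4: PC=3 idx=1 pred=T actual=T -> ctr[1]=3
Ev 5: PC=3 idx=1 pred=T actual=N -> ctr[1]=2
Ev 6: PC=5 idx=1 pred=T actual=T -> ctr[1]=3
Ev 7: PC=7 idx=1 pred=T actual=N -> ctr[1]=2
Ev 8: PC=5 idx=1 pred=T actual=N -> ctr[1]=1
Ev 9: PC=3 idx=1 pred=N actual=N -> ctr[1]=0
Ev 10: PC=7 idx=1 pred=N actual=T -> ctr[1]=1
Ev 11: PC=3 idx=1 pred=N actual=T -> ctr[1]=2
Ev 12: PC=3 idx=1 pred=T actual=T -> ctr[1]=3
Ev 13: PC=3 idx=1 pred=T actual=T -> ctr[1]=3

Answer: 2 3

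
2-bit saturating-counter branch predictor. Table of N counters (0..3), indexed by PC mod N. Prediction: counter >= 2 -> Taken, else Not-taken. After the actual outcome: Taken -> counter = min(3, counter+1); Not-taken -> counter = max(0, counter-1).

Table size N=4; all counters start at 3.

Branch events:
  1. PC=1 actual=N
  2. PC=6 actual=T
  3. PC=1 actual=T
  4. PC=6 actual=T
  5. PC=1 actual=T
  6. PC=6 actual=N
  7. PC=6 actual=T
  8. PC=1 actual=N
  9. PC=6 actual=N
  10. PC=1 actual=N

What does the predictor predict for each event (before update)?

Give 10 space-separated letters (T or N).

Answer: T T T T T T T T T T

Derivation:
Ev 1: PC=1 idx=1 pred=T actual=N -> ctr[1]=2
Ev 2: PC=6 idx=2 pred=T actual=T -> ctr[2]=3
Ev 3: PC=1 idx=1 pred=T actual=T -> ctr[1]=3
Ev 4: PC=6 idx=2 pred=T actual=T -> ctr[2]=3
Ev 5: PC=1 idx=1 pred=T actual=T -> ctr[1]=3
Ev 6: PC=6 idx=2 pred=T actual=N -> ctr[2]=2
Ev 7: PC=6 idx=2 pred=T actual=T -> ctr[2]=3
Ev 8: PC=1 idx=1 pred=T actual=N -> ctr[1]=2
Ev 9: PC=6 idx=2 pred=T actual=N -> ctr[2]=2
Ev 10: PC=1 idx=1 pred=T actual=N -> ctr[1]=1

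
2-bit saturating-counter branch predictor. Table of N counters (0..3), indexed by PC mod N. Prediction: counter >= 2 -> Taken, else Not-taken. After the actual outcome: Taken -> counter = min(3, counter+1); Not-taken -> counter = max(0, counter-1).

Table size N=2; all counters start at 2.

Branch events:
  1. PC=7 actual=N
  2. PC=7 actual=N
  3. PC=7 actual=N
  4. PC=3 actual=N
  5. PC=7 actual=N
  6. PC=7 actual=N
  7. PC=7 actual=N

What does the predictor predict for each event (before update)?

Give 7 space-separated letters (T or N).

Ev 1: PC=7 idx=1 pred=T actual=N -> ctr[1]=1
Ev 2: PC=7 idx=1 pred=N actual=N -> ctr[1]=0
Ev 3: PC=7 idx=1 pred=N actual=N -> ctr[1]=0
Ev 4: PC=3 idx=1 pred=N actual=N -> ctr[1]=0
Ev 5: PC=7 idx=1 pred=N actual=N -> ctr[1]=0
Ev 6: PC=7 idx=1 pred=N actual=N -> ctr[1]=0
Ev 7: PC=7 idx=1 pred=N actual=N -> ctr[1]=0

Answer: T N N N N N N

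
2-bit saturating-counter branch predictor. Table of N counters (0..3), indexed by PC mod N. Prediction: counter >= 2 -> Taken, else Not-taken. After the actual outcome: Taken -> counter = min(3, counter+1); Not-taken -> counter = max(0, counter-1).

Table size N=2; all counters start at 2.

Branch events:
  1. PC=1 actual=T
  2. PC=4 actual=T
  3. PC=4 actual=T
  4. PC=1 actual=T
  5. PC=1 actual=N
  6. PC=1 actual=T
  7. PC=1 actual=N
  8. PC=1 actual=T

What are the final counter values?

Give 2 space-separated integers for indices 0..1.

Answer: 3 3

Derivation:
Ev 1: PC=1 idx=1 pred=T actual=T -> ctr[1]=3
Ev 2: PC=4 idx=0 pred=T actual=T -> ctr[0]=3
Ev 3: PC=4 idx=0 pred=T actual=T -> ctr[0]=3
Ev 4: PC=1 idx=1 pred=T actual=T -> ctr[1]=3
Ev 5: PC=1 idx=1 pred=T actual=N -> ctr[1]=2
Ev 6: PC=1 idx=1 pred=T actual=T -> ctr[1]=3
Ev 7: PC=1 idx=1 pred=T actual=N -> ctr[1]=2
Ev 8: PC=1 idx=1 pred=T actual=T -> ctr[1]=3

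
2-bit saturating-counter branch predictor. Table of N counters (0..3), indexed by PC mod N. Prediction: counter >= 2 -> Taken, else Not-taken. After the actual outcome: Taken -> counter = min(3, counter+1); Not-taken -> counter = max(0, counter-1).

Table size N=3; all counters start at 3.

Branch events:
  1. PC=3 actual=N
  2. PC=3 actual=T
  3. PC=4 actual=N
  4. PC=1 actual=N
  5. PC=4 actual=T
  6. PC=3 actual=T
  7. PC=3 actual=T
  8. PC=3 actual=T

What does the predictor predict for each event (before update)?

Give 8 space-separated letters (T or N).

Ev 1: PC=3 idx=0 pred=T actual=N -> ctr[0]=2
Ev 2: PC=3 idx=0 pred=T actual=T -> ctr[0]=3
Ev 3: PC=4 idx=1 pred=T actual=N -> ctr[1]=2
Ev 4: PC=1 idx=1 pred=T actual=N -> ctr[1]=1
Ev 5: PC=4 idx=1 pred=N actual=T -> ctr[1]=2
Ev 6: PC=3 idx=0 pred=T actual=T -> ctr[0]=3
Ev 7: PC=3 idx=0 pred=T actual=T -> ctr[0]=3
Ev 8: PC=3 idx=0 pred=T actual=T -> ctr[0]=3

Answer: T T T T N T T T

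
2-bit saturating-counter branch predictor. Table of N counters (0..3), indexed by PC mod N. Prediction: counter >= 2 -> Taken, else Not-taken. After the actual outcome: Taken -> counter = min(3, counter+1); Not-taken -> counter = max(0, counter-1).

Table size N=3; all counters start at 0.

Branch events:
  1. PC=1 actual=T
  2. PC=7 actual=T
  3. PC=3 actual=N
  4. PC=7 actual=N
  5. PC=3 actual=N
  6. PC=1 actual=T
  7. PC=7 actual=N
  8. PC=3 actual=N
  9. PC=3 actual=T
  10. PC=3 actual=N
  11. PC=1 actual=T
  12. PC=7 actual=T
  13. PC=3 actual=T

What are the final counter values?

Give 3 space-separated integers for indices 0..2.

Answer: 1 3 0

Derivation:
Ev 1: PC=1 idx=1 pred=N actual=T -> ctr[1]=1
Ev 2: PC=7 idx=1 pred=N actual=T -> ctr[1]=2
Ev 3: PC=3 idx=0 pred=N actual=N -> ctr[0]=0
Ev 4: PC=7 idx=1 pred=T actual=N -> ctr[1]=1
Ev 5: PC=3 idx=0 pred=N actual=N -> ctr[0]=0
Ev 6: PC=1 idx=1 pred=N actual=T -> ctr[1]=2
Ev 7: PC=7 idx=1 pred=T actual=N -> ctr[1]=1
Ev 8: PC=3 idx=0 pred=N actual=N -> ctr[0]=0
Ev 9: PC=3 idx=0 pred=N actual=T -> ctr[0]=1
Ev 10: PC=3 idx=0 pred=N actual=N -> ctr[0]=0
Ev 11: PC=1 idx=1 pred=N actual=T -> ctr[1]=2
Ev 12: PC=7 idx=1 pred=T actual=T -> ctr[1]=3
Ev 13: PC=3 idx=0 pred=N actual=T -> ctr[0]=1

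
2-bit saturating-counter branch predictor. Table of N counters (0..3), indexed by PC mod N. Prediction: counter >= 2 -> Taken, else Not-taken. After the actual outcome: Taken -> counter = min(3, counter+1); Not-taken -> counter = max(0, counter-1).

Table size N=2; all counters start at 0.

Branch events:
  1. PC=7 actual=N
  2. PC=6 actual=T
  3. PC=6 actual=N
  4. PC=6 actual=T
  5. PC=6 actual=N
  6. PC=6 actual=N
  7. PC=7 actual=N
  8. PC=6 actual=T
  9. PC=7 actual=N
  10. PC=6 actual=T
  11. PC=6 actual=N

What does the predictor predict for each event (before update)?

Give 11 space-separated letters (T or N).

Ev 1: PC=7 idx=1 pred=N actual=N -> ctr[1]=0
Ev 2: PC=6 idx=0 pred=N actual=T -> ctr[0]=1
Ev 3: PC=6 idx=0 pred=N actual=N -> ctr[0]=0
Ev 4: PC=6 idx=0 pred=N actual=T -> ctr[0]=1
Ev 5: PC=6 idx=0 pred=N actual=N -> ctr[0]=0
Ev 6: PC=6 idx=0 pred=N actual=N -> ctr[0]=0
Ev 7: PC=7 idx=1 pred=N actual=N -> ctr[1]=0
Ev 8: PC=6 idx=0 pred=N actual=T -> ctr[0]=1
Ev 9: PC=7 idx=1 pred=N actual=N -> ctr[1]=0
Ev 10: PC=6 idx=0 pred=N actual=T -> ctr[0]=2
Ev 11: PC=6 idx=0 pred=T actual=N -> ctr[0]=1

Answer: N N N N N N N N N N T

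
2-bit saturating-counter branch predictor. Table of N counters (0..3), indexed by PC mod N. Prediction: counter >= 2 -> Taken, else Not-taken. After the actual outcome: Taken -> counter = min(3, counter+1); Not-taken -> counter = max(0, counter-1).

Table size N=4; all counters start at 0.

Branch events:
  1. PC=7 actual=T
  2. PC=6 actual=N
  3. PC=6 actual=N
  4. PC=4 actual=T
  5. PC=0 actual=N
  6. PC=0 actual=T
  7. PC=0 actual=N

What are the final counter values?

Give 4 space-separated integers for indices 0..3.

Ev 1: PC=7 idx=3 pred=N actual=T -> ctr[3]=1
Ev 2: PC=6 idx=2 pred=N actual=N -> ctr[2]=0
Ev 3: PC=6 idx=2 pred=N actual=N -> ctr[2]=0
Ev 4: PC=4 idx=0 pred=N actual=T -> ctr[0]=1
Ev 5: PC=0 idx=0 pred=N actual=N -> ctr[0]=0
Ev 6: PC=0 idx=0 pred=N actual=T -> ctr[0]=1
Ev 7: PC=0 idx=0 pred=N actual=N -> ctr[0]=0

Answer: 0 0 0 1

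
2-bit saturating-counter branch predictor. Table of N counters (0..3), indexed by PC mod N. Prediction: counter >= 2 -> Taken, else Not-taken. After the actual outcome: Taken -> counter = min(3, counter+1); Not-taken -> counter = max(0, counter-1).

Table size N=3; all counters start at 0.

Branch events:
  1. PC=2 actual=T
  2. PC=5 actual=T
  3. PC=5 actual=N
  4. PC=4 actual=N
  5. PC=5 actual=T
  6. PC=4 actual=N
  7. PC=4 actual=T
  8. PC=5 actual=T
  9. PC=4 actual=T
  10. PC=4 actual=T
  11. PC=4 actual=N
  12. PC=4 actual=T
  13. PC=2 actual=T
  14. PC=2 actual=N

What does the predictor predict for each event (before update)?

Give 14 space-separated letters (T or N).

Answer: N N T N N N N T N T T T T T

Derivation:
Ev 1: PC=2 idx=2 pred=N actual=T -> ctr[2]=1
Ev 2: PC=5 idx=2 pred=N actual=T -> ctr[2]=2
Ev 3: PC=5 idx=2 pred=T actual=N -> ctr[2]=1
Ev 4: PC=4 idx=1 pred=N actual=N -> ctr[1]=0
Ev 5: PC=5 idx=2 pred=N actual=T -> ctr[2]=2
Ev 6: PC=4 idx=1 pred=N actual=N -> ctr[1]=0
Ev 7: PC=4 idx=1 pred=N actual=T -> ctr[1]=1
Ev 8: PC=5 idx=2 pred=T actual=T -> ctr[2]=3
Ev 9: PC=4 idx=1 pred=N actual=T -> ctr[1]=2
Ev 10: PC=4 idx=1 pred=T actual=T -> ctr[1]=3
Ev 11: PC=4 idx=1 pred=T actual=N -> ctr[1]=2
Ev 12: PC=4 idx=1 pred=T actual=T -> ctr[1]=3
Ev 13: PC=2 idx=2 pred=T actual=T -> ctr[2]=3
Ev 14: PC=2 idx=2 pred=T actual=N -> ctr[2]=2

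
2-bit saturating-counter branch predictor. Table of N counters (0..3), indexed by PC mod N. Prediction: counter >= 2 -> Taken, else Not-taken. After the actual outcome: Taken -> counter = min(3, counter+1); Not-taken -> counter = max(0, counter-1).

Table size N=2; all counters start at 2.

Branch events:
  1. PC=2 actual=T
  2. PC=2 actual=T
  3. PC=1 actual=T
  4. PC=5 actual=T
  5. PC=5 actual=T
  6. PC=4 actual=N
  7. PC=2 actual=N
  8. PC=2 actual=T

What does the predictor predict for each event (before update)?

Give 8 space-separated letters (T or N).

Ev 1: PC=2 idx=0 pred=T actual=T -> ctr[0]=3
Ev 2: PC=2 idx=0 pred=T actual=T -> ctr[0]=3
Ev 3: PC=1 idx=1 pred=T actual=T -> ctr[1]=3
Ev 4: PC=5 idx=1 pred=T actual=T -> ctr[1]=3
Ev 5: PC=5 idx=1 pred=T actual=T -> ctr[1]=3
Ev 6: PC=4 idx=0 pred=T actual=N -> ctr[0]=2
Ev 7: PC=2 idx=0 pred=T actual=N -> ctr[0]=1
Ev 8: PC=2 idx=0 pred=N actual=T -> ctr[0]=2

Answer: T T T T T T T N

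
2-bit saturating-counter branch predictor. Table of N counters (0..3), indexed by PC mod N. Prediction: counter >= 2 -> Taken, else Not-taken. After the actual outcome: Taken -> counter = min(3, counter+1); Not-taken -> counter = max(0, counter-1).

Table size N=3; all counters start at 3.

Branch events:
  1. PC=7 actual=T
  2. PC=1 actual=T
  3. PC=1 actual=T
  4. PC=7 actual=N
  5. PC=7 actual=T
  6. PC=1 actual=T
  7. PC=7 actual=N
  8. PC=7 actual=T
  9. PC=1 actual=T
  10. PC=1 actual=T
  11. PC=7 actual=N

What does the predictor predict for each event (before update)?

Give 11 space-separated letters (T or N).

Answer: T T T T T T T T T T T

Derivation:
Ev 1: PC=7 idx=1 pred=T actual=T -> ctr[1]=3
Ev 2: PC=1 idx=1 pred=T actual=T -> ctr[1]=3
Ev 3: PC=1 idx=1 pred=T actual=T -> ctr[1]=3
Ev 4: PC=7 idx=1 pred=T actual=N -> ctr[1]=2
Ev 5: PC=7 idx=1 pred=T actual=T -> ctr[1]=3
Ev 6: PC=1 idx=1 pred=T actual=T -> ctr[1]=3
Ev 7: PC=7 idx=1 pred=T actual=N -> ctr[1]=2
Ev 8: PC=7 idx=1 pred=T actual=T -> ctr[1]=3
Ev 9: PC=1 idx=1 pred=T actual=T -> ctr[1]=3
Ev 10: PC=1 idx=1 pred=T actual=T -> ctr[1]=3
Ev 11: PC=7 idx=1 pred=T actual=N -> ctr[1]=2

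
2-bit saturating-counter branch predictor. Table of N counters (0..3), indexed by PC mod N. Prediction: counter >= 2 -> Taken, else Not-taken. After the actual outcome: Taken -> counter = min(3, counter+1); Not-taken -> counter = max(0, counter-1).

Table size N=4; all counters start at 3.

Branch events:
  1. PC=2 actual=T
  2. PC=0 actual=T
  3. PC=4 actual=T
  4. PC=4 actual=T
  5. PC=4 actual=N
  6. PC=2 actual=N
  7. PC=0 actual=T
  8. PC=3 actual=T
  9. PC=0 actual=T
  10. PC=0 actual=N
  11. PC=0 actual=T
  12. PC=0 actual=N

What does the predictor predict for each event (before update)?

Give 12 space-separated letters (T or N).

Ev 1: PC=2 idx=2 pred=T actual=T -> ctr[2]=3
Ev 2: PC=0 idx=0 pred=T actual=T -> ctr[0]=3
Ev 3: PC=4 idx=0 pred=T actual=T -> ctr[0]=3
Ev 4: PC=4 idx=0 pred=T actual=T -> ctr[0]=3
Ev 5: PC=4 idx=0 pred=T actual=N -> ctr[0]=2
Ev 6: PC=2 idx=2 pred=T actual=N -> ctr[2]=2
Ev 7: PC=0 idx=0 pred=T actual=T -> ctr[0]=3
Ev 8: PC=3 idx=3 pred=T actual=T -> ctr[3]=3
Ev 9: PC=0 idx=0 pred=T actual=T -> ctr[0]=3
Ev 10: PC=0 idx=0 pred=T actual=N -> ctr[0]=2
Ev 11: PC=0 idx=0 pred=T actual=T -> ctr[0]=3
Ev 12: PC=0 idx=0 pred=T actual=N -> ctr[0]=2

Answer: T T T T T T T T T T T T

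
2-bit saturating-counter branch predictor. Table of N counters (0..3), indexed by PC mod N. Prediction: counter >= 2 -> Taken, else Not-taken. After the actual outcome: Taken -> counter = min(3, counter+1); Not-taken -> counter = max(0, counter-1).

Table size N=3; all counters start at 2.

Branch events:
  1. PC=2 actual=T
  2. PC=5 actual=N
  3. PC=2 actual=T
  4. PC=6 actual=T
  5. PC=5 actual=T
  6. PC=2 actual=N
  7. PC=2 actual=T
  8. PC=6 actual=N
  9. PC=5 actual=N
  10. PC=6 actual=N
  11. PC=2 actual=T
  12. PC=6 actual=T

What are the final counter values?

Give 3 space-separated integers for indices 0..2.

Ev 1: PC=2 idx=2 pred=T actual=T -> ctr[2]=3
Ev 2: PC=5 idx=2 pred=T actual=N -> ctr[2]=2
Ev 3: PC=2 idx=2 pred=T actual=T -> ctr[2]=3
Ev 4: PC=6 idx=0 pred=T actual=T -> ctr[0]=3
Ev 5: PC=5 idx=2 pred=T actual=T -> ctr[2]=3
Ev 6: PC=2 idx=2 pred=T actual=N -> ctr[2]=2
Ev 7: PC=2 idx=2 pred=T actual=T -> ctr[2]=3
Ev 8: PC=6 idx=0 pred=T actual=N -> ctr[0]=2
Ev 9: PC=5 idx=2 pred=T actual=N -> ctr[2]=2
Ev 10: PC=6 idx=0 pred=T actual=N -> ctr[0]=1
Ev 11: PC=2 idx=2 pred=T actual=T -> ctr[2]=3
Ev 12: PC=6 idx=0 pred=N actual=T -> ctr[0]=2

Answer: 2 2 3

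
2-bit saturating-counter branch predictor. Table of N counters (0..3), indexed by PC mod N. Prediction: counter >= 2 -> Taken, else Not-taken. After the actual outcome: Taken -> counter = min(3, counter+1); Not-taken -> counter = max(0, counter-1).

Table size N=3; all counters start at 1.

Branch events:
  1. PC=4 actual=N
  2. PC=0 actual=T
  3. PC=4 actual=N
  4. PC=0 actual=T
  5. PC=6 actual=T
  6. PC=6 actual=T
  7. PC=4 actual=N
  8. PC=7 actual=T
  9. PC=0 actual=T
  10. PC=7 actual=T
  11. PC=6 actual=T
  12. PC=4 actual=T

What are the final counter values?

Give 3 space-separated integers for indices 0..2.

Answer: 3 3 1

Derivation:
Ev 1: PC=4 idx=1 pred=N actual=N -> ctr[1]=0
Ev 2: PC=0 idx=0 pred=N actual=T -> ctr[0]=2
Ev 3: PC=4 idx=1 pred=N actual=N -> ctr[1]=0
Ev 4: PC=0 idx=0 pred=T actual=T -> ctr[0]=3
Ev 5: PC=6 idx=0 pred=T actual=T -> ctr[0]=3
Ev 6: PC=6 idx=0 pred=T actual=T -> ctr[0]=3
Ev 7: PC=4 idx=1 pred=N actual=N -> ctr[1]=0
Ev 8: PC=7 idx=1 pred=N actual=T -> ctr[1]=1
Ev 9: PC=0 idx=0 pred=T actual=T -> ctr[0]=3
Ev 10: PC=7 idx=1 pred=N actual=T -> ctr[1]=2
Ev 11: PC=6 idx=0 pred=T actual=T -> ctr[0]=3
Ev 12: PC=4 idx=1 pred=T actual=T -> ctr[1]=3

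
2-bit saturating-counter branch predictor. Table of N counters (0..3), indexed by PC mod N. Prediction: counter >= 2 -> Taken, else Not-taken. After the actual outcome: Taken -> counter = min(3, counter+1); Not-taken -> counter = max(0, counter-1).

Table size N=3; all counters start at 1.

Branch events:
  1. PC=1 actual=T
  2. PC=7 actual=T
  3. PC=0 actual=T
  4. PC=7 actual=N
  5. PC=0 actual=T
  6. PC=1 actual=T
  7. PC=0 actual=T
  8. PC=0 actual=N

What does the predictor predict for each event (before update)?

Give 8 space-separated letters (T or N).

Answer: N T N T T T T T

Derivation:
Ev 1: PC=1 idx=1 pred=N actual=T -> ctr[1]=2
Ev 2: PC=7 idx=1 pred=T actual=T -> ctr[1]=3
Ev 3: PC=0 idx=0 pred=N actual=T -> ctr[0]=2
Ev 4: PC=7 idx=1 pred=T actual=N -> ctr[1]=2
Ev 5: PC=0 idx=0 pred=T actual=T -> ctr[0]=3
Ev 6: PC=1 idx=1 pred=T actual=T -> ctr[1]=3
Ev 7: PC=0 idx=0 pred=T actual=T -> ctr[0]=3
Ev 8: PC=0 idx=0 pred=T actual=N -> ctr[0]=2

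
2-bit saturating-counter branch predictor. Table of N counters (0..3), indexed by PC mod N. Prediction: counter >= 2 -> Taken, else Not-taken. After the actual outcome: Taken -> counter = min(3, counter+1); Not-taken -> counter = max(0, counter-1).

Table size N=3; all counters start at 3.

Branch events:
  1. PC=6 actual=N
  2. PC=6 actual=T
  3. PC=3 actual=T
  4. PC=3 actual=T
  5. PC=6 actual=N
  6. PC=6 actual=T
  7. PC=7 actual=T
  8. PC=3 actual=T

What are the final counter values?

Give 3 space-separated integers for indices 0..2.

Answer: 3 3 3

Derivation:
Ev 1: PC=6 idx=0 pred=T actual=N -> ctr[0]=2
Ev 2: PC=6 idx=0 pred=T actual=T -> ctr[0]=3
Ev 3: PC=3 idx=0 pred=T actual=T -> ctr[0]=3
Ev 4: PC=3 idx=0 pred=T actual=T -> ctr[0]=3
Ev 5: PC=6 idx=0 pred=T actual=N -> ctr[0]=2
Ev 6: PC=6 idx=0 pred=T actual=T -> ctr[0]=3
Ev 7: PC=7 idx=1 pred=T actual=T -> ctr[1]=3
Ev 8: PC=3 idx=0 pred=T actual=T -> ctr[0]=3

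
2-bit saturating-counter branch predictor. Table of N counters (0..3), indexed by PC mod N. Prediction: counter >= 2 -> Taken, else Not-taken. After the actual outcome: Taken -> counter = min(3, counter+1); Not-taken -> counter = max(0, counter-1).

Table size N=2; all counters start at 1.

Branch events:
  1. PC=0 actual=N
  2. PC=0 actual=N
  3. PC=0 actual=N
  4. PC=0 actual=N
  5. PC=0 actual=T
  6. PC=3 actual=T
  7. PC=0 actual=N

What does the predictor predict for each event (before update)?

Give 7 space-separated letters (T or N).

Answer: N N N N N N N

Derivation:
Ev 1: PC=0 idx=0 pred=N actual=N -> ctr[0]=0
Ev 2: PC=0 idx=0 pred=N actual=N -> ctr[0]=0
Ev 3: PC=0 idx=0 pred=N actual=N -> ctr[0]=0
Ev 4: PC=0 idx=0 pred=N actual=N -> ctr[0]=0
Ev 5: PC=0 idx=0 pred=N actual=T -> ctr[0]=1
Ev 6: PC=3 idx=1 pred=N actual=T -> ctr[1]=2
Ev 7: PC=0 idx=0 pred=N actual=N -> ctr[0]=0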